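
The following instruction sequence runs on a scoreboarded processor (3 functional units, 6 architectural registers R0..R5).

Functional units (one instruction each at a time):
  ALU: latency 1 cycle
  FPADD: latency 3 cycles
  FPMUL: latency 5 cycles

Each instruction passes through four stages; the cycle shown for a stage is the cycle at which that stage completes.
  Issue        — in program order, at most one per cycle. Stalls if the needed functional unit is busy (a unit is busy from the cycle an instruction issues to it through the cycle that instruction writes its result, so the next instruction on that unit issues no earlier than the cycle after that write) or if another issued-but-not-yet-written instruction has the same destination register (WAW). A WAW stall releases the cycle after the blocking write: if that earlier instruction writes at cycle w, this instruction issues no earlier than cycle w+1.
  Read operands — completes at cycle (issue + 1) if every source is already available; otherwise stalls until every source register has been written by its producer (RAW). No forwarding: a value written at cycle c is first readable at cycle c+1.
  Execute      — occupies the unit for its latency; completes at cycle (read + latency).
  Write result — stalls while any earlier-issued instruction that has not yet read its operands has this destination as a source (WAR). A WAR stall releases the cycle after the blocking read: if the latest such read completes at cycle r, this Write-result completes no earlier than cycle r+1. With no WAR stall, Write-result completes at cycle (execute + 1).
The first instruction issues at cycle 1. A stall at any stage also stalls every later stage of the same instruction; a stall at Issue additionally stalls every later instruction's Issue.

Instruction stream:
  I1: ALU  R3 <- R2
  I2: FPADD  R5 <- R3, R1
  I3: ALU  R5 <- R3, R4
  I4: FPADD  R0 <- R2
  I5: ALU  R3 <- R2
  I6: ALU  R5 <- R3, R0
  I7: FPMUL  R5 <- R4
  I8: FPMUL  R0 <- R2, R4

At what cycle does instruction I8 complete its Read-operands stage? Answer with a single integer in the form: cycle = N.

I1 -> (1, 2, 3, 4)
I2 -> (2, 5, 8, 9)  // RAW R3: wait I1 write@4
I3 -> (10, 11, 12, 13)  // WAW R5: wait I2 write@9
I4 -> (11, 12, 15, 16)
I5 -> (14, 15, 16, 17)  // struct: ALU busy until I3 writes@13
I6 -> (18, 19, 20, 21)  // struct: ALU busy until I5 writes@17
I7 -> (22, 23, 28, 29)  // WAW R5: wait I6 write@21
I8 -> (30, 31, 36, 37)  // struct: FPMUL busy until I7 writes@29

cycle = 31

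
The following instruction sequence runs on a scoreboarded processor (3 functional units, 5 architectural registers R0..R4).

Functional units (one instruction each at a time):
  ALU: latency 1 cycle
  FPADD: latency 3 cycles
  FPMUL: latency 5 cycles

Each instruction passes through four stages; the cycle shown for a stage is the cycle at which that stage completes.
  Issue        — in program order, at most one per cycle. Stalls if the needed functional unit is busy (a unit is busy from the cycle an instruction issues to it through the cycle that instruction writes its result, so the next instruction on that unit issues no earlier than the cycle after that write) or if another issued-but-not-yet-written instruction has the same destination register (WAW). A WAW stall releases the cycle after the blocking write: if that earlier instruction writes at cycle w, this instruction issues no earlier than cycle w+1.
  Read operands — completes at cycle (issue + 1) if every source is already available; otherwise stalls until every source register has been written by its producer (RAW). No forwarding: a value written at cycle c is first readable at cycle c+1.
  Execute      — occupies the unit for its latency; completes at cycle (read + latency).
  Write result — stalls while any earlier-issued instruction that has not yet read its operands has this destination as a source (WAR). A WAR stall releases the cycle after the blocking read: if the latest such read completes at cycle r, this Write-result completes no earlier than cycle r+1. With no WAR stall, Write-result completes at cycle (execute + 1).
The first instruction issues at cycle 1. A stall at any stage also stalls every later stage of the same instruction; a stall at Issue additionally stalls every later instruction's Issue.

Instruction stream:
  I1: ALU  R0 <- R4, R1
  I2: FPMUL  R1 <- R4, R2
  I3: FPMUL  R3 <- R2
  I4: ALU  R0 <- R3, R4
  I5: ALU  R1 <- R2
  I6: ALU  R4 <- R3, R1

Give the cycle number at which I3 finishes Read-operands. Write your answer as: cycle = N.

I1  is:1  ro:2  ex:3  wr:4
I2  is:2  ro:3  ex:8  wr:9
I3  is:10  ro:11  ex:16  wr:17  — struct: FPMUL busy until I2 writes@9
I4  is:11  ro:18  ex:19  wr:20  — RAW R3: wait I3 write@17
I5  is:21  ro:22  ex:23  wr:24  — struct: ALU busy until I4 writes@20
I6  is:25  ro:26  ex:27  wr:28  — struct: ALU busy until I5 writes@24

cycle = 11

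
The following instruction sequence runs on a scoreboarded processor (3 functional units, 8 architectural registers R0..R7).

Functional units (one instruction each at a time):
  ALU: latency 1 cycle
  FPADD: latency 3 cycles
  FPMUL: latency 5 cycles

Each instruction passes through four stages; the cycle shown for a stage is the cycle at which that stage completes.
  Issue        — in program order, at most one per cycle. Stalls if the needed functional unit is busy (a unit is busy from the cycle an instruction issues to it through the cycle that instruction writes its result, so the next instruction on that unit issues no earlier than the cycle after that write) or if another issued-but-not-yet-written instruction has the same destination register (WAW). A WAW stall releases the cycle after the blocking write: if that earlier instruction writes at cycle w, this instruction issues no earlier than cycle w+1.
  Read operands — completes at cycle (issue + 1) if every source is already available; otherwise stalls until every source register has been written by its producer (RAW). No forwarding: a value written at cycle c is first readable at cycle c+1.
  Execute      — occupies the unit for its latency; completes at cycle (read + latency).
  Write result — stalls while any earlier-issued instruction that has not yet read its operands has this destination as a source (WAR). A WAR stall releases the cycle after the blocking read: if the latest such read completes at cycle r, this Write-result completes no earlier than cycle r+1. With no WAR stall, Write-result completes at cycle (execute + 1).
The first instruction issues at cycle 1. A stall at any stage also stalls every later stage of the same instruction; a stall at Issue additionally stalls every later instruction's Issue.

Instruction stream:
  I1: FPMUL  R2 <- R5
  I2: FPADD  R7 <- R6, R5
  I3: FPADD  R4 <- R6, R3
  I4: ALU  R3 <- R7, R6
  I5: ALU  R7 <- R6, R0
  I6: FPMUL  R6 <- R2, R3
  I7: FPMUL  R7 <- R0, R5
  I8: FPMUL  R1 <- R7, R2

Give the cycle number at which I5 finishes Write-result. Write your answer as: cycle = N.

cycle = 16

c1: I1→FPMUL
c2: I1 RO · I2→FPADD
c3: I2 RO
c6: I2 EX
c7: I1 EX · I2 WR R7
c8: I1 WR R2 · I3→FPADD
c9: I3 RO · I4→ALU
c10: I4 RO
c11: I4 EX
c12: I3 EX · I4 WR R3
c13: I3 WR R4 · I5→ALU
c14: I5 RO · I6→FPMUL
c15: I5 EX · I6 RO
c16: I5 WR R7
c20: I6 EX
c21: I6 WR R6
c22: I7→FPMUL
c23: I7 RO
c28: I7 EX
c29: I7 WR R7
c30: I8→FPMUL
c31: I8 RO
c36: I8 EX
c37: I8 WR R1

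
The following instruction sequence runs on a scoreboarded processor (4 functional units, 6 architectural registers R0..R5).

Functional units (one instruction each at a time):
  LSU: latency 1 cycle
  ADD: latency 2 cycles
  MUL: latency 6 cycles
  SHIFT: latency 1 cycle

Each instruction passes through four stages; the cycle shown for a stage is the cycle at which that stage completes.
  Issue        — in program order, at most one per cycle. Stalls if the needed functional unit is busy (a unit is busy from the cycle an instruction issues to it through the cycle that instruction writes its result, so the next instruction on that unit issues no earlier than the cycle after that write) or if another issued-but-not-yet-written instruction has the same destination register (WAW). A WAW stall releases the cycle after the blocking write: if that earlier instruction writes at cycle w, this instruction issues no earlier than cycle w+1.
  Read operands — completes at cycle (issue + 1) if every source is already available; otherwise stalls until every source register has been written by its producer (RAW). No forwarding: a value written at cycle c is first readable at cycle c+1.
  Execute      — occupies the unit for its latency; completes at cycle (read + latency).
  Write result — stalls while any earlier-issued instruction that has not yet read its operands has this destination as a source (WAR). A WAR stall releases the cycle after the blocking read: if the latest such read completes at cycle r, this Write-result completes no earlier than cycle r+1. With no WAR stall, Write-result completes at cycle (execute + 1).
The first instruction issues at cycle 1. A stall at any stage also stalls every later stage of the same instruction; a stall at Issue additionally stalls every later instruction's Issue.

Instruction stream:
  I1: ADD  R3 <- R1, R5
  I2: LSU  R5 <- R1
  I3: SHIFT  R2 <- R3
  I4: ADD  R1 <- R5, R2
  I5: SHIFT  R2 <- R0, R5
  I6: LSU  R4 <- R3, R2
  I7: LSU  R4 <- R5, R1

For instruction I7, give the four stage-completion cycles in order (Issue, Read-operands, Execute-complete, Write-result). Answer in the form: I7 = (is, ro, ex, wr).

I7 = (16, 17, 18, 19)

t=1  I1→ADD
t=2  I1 RO | I2→LSU
t=3  I2 RO | I3→SHIFT
t=4  I1 EX | I2 EX
t=5  I1 WR R3 | I2 WR R5
t=6  I3 RO | I4→ADD
t=7  I3 EX
t=8  I3 WR R2
t=9  I4 RO | I5→SHIFT
t=10  I5 RO | I6→LSU
t=11  I4 EX | I5 EX
t=12  I4 WR R1 | I5 WR R2
t=13  I6 RO
t=14  I6 EX
t=15  I6 WR R4
t=16  I7→LSU
t=17  I7 RO
t=18  I7 EX
t=19  I7 WR R4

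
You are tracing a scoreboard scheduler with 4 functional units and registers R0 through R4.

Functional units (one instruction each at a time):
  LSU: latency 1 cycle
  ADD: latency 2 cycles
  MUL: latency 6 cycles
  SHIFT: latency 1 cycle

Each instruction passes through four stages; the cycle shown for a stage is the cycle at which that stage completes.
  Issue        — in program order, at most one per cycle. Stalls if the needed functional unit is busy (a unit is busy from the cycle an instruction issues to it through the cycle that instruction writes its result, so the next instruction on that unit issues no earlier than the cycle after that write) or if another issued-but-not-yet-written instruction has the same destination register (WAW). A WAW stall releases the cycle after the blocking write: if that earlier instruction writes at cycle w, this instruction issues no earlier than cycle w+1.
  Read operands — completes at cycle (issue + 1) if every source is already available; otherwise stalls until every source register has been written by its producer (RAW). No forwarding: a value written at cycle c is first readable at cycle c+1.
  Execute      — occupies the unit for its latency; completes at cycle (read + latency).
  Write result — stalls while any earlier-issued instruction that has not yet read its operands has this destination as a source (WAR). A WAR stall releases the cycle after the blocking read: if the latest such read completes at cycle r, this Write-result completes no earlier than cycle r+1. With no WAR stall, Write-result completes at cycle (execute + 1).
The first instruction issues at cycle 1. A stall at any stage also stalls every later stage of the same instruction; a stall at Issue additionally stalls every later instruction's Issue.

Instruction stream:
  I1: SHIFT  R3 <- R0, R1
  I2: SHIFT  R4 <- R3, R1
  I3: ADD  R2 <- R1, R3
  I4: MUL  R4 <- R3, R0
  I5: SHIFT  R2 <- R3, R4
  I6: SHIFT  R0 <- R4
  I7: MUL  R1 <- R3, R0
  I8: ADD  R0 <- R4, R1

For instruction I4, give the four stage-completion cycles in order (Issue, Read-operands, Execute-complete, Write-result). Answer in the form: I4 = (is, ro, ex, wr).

t=1  I1→SHIFT
t=2  I1 RO
t=3  I1 EX
t=4  I1 WR R3
t=5  I2→SHIFT
t=6  I2 RO | I3→ADD
t=7  I2 EX | I3 RO
t=8  I2 WR R4
t=9  I3 EX | I4→MUL
t=10  I3 WR R2 | I4 RO
t=11  I5→SHIFT
t=16  I4 EX
t=17  I4 WR R4
t=18  I5 RO
t=19  I5 EX
t=20  I5 WR R2
t=21  I6→SHIFT
t=22  I6 RO | I7→MUL
t=23  I6 EX
t=24  I6 WR R0
t=25  I7 RO | I8→ADD
t=31  I7 EX
t=32  I7 WR R1
t=33  I8 RO
t=35  I8 EX
t=36  I8 WR R0

I4 = (9, 10, 16, 17)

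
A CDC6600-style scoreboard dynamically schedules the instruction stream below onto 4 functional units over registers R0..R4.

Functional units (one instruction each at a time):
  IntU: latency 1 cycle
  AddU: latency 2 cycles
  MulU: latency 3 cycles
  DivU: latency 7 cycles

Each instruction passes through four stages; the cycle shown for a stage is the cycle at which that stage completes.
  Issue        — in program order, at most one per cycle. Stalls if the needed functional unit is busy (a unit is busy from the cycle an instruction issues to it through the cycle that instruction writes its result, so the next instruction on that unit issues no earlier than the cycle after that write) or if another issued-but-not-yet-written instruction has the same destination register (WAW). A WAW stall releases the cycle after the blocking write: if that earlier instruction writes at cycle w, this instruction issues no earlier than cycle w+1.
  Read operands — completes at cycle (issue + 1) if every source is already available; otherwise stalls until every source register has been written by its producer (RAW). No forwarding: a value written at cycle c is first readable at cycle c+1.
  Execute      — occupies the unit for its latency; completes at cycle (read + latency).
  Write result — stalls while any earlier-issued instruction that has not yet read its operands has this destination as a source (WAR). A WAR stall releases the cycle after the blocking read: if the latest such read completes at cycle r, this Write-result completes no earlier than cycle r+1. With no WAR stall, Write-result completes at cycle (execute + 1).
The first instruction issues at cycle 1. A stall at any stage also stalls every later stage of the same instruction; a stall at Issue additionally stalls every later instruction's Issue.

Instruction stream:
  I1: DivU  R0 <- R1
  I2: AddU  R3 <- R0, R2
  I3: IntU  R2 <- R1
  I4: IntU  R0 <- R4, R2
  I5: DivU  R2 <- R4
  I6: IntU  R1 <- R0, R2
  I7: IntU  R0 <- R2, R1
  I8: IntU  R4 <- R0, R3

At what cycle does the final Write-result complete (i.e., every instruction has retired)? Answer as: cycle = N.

[1] I1 dispatched to DivU
[2] I1 operands ready, I2 dispatched to AddU
[3] I3 dispatched to IntU
[4] I3 operands ready
[5] I3 complete
[9] I1 complete
[10] R0←I1
[11] I2 operands ready
[12] R2←I3
[13] I2 complete, I4 dispatched to IntU
[14] R3←I2, I4 operands ready, I5 dispatched to DivU
[15] I4 complete, I5 operands ready
[16] R0←I4
[17] I6 dispatched to IntU
[22] I5 complete
[23] R2←I5
[24] I6 operands ready
[25] I6 complete
[26] R1←I6
[27] I7 dispatched to IntU
[28] I7 operands ready
[29] I7 complete
[30] R0←I7
[31] I8 dispatched to IntU
[32] I8 operands ready
[33] I8 complete
[34] R4←I8

cycle = 34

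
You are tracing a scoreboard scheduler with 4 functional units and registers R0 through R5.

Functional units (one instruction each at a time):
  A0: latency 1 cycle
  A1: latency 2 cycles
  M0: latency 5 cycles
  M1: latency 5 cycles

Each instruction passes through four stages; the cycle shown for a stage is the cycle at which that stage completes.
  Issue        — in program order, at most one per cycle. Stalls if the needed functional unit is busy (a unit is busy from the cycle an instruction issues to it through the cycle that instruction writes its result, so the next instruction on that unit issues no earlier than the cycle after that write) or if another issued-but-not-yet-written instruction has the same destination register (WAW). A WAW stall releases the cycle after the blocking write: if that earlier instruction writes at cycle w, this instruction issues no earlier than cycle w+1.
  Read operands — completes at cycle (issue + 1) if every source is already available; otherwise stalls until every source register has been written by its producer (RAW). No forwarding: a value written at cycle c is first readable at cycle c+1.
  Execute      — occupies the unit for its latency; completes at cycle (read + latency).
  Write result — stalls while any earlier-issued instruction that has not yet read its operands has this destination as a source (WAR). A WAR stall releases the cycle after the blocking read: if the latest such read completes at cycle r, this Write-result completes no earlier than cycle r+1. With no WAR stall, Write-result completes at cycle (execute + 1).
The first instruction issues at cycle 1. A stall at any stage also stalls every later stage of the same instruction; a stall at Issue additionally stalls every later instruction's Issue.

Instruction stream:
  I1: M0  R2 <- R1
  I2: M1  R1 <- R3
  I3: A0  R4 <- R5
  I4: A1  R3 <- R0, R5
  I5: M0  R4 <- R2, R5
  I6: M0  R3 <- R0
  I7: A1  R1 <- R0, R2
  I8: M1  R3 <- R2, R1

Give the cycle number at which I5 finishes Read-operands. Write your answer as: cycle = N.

I1 -> (1, 2, 7, 8)
I2 -> (2, 3, 8, 9)
I3 -> (3, 4, 5, 6)
I4 -> (4, 5, 7, 8)
I5 -> (9, 10, 15, 16)  // struct: M0 busy until I1 writes@8
I6 -> (17, 18, 23, 24)  // struct: M0 busy until I5 writes@16
I7 -> (18, 19, 21, 22)
I8 -> (25, 26, 31, 32)  // WAW R3: wait I6 write@24

cycle = 10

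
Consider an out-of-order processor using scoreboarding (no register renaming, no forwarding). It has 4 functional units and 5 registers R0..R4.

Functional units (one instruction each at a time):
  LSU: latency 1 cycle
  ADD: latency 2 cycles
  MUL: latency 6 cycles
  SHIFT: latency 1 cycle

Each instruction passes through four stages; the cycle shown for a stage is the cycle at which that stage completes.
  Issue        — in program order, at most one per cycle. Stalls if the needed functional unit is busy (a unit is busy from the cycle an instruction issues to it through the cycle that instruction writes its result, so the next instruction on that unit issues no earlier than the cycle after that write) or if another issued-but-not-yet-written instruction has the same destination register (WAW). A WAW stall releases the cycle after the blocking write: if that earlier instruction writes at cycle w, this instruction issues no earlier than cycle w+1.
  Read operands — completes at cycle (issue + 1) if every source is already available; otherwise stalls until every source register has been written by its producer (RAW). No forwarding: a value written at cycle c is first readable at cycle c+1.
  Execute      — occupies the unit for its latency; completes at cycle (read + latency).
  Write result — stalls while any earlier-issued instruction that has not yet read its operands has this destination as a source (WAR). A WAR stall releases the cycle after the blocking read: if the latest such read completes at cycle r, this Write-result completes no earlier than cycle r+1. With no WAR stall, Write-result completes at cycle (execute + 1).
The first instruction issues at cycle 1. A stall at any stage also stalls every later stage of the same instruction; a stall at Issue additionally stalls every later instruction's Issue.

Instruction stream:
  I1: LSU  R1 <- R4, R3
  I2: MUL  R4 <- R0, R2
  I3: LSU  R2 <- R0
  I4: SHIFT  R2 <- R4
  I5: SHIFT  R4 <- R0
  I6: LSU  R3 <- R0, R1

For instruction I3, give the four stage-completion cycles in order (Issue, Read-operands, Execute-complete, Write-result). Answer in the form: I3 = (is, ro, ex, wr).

c1: I1→LSU
c2: I1 RO · I2→MUL
c3: I1 EX · I2 RO
c4: I1 WR R1
c5: I3→LSU
c6: I3 RO
c7: I3 EX
c8: I3 WR R2
c9: I2 EX · I4→SHIFT
c10: I2 WR R4
c11: I4 RO
c12: I4 EX
c13: I4 WR R2
c14: I5→SHIFT
c15: I5 RO · I6→LSU
c16: I5 EX · I6 RO
c17: I5 WR R4 · I6 EX
c18: I6 WR R3

I3 = (5, 6, 7, 8)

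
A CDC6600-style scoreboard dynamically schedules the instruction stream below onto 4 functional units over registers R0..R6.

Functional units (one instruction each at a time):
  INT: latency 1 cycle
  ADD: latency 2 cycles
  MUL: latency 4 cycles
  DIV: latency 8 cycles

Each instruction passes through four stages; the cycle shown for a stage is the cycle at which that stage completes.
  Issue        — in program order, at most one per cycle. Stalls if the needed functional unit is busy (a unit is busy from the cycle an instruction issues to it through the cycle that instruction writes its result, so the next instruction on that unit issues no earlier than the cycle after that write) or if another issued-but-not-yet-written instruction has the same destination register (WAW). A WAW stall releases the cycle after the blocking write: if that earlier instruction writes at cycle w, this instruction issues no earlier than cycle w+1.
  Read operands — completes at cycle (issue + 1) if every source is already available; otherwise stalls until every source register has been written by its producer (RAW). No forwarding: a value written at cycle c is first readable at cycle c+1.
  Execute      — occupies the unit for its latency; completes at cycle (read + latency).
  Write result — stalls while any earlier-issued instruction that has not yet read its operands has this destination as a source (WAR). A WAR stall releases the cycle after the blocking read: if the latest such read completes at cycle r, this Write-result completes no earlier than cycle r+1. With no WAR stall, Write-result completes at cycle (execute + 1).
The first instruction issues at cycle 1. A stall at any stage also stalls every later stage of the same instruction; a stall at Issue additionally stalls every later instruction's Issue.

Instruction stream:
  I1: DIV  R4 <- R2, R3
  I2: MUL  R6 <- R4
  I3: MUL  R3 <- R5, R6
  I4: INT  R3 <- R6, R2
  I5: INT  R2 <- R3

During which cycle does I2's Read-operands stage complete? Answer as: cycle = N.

cycle = 12

c1: I1 issues→DIV
c2: I1 reads; I2 issues→MUL
c10: I1 exec-done
c11: I1 writes R4
c12: I2 reads
c16: I2 exec-done
c17: I2 writes R6
c18: I3 issues→MUL
c19: I3 reads
c23: I3 exec-done
c24: I3 writes R3
c25: I4 issues→INT
c26: I4 reads
c27: I4 exec-done
c28: I4 writes R3
c29: I5 issues→INT
c30: I5 reads
c31: I5 exec-done
c32: I5 writes R2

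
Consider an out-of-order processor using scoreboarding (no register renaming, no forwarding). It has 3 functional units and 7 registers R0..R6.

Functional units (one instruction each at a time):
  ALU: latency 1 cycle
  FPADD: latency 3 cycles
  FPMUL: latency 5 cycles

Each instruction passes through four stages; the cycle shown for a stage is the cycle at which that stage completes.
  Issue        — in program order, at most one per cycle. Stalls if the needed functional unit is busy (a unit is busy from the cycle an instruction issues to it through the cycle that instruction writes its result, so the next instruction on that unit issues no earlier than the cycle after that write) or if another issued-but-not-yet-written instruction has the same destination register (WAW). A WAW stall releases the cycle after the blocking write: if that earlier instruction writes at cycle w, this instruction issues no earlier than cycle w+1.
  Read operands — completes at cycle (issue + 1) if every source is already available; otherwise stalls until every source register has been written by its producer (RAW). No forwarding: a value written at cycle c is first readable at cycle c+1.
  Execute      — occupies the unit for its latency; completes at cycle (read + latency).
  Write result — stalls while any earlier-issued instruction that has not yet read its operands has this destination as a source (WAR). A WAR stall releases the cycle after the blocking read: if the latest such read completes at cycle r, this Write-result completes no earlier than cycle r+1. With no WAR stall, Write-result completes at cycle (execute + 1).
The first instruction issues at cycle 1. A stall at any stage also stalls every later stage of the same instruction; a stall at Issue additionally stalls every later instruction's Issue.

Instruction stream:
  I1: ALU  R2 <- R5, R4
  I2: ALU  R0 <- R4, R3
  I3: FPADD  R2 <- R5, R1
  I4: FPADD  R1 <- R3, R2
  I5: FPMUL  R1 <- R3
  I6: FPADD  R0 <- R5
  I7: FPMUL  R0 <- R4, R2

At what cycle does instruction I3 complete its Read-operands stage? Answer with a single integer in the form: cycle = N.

cycle = 7

[I1] 1/2/3/4
[I2] 5/6/7/8  (struct: ALU busy until I1 writes@4)
[I3] 6/7/10/11
[I4] 12/13/16/17  (struct: FPADD busy until I3 writes@11)
[I5] 18/19/24/25  (WAW R1: wait I4 write@17)
[I6] 19/20/23/24
[I7] 26/27/32/33  (struct: FPMUL busy until I5 writes@25)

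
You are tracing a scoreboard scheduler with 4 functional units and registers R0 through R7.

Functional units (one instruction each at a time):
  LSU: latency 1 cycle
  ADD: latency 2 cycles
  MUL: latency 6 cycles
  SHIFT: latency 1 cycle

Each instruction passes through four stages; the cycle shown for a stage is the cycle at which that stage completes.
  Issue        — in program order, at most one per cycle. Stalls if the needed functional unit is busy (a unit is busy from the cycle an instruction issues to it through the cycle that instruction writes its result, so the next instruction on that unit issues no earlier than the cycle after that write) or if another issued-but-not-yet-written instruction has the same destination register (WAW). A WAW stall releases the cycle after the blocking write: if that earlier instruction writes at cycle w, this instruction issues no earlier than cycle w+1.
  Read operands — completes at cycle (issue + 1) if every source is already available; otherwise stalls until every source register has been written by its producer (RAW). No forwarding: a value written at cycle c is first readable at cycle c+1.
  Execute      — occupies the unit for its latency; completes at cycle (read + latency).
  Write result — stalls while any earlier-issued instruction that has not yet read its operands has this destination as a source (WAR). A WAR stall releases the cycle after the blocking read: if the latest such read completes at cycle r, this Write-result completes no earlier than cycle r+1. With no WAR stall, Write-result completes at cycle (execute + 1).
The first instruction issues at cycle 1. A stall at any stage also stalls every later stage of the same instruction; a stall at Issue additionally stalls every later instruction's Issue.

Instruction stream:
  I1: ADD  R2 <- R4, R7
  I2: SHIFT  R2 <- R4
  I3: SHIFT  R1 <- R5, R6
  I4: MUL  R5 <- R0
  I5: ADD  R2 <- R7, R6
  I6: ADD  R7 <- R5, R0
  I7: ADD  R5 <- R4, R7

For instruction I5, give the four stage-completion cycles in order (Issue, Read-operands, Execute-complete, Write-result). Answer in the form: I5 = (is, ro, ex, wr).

t=1  issue I1 (ADD)
t=2  I1 read-ops
t=4  I1 finished on ADD
t=5  I1→R2
t=6  issue I2 (SHIFT)
t=7  I2 read-ops
t=8  I2 finished on SHIFT
t=9  I2→R2
t=10  issue I3 (SHIFT)
t=11  I3 read-ops, issue I4 (MUL)
t=12  I3 finished on SHIFT, I4 read-ops, issue I5 (ADD)
t=13  I3→R1, I5 read-ops
t=15  I5 finished on ADD
t=16  I5→R2
t=17  issue I6 (ADD)
t=18  I4 finished on MUL
t=19  I4→R5
t=20  I6 read-ops
t=22  I6 finished on ADD
t=23  I6→R7
t=24  issue I7 (ADD)
t=25  I7 read-ops
t=27  I7 finished on ADD
t=28  I7→R5

I5 = (12, 13, 15, 16)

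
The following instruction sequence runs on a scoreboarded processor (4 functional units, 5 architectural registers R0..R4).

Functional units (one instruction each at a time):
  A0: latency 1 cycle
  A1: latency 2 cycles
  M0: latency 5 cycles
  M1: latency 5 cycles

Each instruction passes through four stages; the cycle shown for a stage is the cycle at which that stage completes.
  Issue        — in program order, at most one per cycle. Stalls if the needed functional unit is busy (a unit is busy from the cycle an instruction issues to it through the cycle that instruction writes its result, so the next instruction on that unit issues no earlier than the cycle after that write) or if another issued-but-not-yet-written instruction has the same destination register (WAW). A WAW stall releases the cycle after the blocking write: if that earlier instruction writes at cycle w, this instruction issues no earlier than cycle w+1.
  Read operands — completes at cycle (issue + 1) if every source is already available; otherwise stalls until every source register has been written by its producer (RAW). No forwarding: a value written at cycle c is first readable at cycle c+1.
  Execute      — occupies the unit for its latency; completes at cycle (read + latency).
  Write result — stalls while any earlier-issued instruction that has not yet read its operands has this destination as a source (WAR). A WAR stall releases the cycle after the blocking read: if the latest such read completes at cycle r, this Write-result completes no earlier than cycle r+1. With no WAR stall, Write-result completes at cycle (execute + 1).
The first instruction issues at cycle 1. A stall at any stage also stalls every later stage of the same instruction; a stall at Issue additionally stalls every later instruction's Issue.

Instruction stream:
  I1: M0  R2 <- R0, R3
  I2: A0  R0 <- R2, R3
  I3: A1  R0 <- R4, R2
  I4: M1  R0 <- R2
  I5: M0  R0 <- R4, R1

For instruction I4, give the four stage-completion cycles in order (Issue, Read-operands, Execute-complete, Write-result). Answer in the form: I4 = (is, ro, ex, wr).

c1: I1 issues→M0
c2: I1 reads, I2 issues→A0
c7: I1 exec-done
c8: I1 writes R2
c9: I2 reads
c10: I2 exec-done
c11: I2 writes R0
c12: I3 issues→A1
c13: I3 reads
c15: I3 exec-done
c16: I3 writes R0
c17: I4 issues→M1
c18: I4 reads
c23: I4 exec-done
c24: I4 writes R0
c25: I5 issues→M0
c26: I5 reads
c31: I5 exec-done
c32: I5 writes R0

I4 = (17, 18, 23, 24)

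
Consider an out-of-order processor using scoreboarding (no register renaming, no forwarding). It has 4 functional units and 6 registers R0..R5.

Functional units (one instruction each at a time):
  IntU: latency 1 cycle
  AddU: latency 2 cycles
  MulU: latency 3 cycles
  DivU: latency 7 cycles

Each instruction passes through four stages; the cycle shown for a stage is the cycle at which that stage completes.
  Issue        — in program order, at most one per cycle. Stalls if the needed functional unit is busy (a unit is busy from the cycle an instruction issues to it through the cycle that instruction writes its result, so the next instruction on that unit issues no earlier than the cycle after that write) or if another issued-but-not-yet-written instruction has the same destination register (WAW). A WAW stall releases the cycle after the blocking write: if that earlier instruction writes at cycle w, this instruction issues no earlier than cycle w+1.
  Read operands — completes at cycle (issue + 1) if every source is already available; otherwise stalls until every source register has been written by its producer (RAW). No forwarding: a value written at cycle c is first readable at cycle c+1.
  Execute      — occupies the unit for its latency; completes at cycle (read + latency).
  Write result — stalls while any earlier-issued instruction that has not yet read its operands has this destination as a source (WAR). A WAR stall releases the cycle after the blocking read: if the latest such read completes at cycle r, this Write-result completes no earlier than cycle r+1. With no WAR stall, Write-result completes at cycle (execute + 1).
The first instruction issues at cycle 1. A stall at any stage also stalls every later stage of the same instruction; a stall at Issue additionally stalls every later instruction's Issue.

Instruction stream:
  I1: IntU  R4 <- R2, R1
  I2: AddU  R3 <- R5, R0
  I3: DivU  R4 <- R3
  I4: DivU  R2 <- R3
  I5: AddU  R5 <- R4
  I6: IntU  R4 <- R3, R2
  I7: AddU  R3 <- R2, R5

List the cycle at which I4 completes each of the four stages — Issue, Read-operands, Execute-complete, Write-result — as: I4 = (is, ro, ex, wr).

I4 = (16, 17, 24, 25)

c1: I1→IntU
c2: I1 RO, I2→AddU
c3: I1 EX, I2 RO
c4: I1 WR R4
c5: I2 EX, I3→DivU
c6: I2 WR R3
c7: I3 RO
c14: I3 EX
c15: I3 WR R4
c16: I4→DivU
c17: I4 RO, I5→AddU
c18: I5 RO, I6→IntU
c20: I5 EX
c21: I5 WR R5
c22: I7→AddU
c24: I4 EX
c25: I4 WR R2
c26: I6 RO, I7 RO
c27: I6 EX
c28: I6 WR R4, I7 EX
c29: I7 WR R3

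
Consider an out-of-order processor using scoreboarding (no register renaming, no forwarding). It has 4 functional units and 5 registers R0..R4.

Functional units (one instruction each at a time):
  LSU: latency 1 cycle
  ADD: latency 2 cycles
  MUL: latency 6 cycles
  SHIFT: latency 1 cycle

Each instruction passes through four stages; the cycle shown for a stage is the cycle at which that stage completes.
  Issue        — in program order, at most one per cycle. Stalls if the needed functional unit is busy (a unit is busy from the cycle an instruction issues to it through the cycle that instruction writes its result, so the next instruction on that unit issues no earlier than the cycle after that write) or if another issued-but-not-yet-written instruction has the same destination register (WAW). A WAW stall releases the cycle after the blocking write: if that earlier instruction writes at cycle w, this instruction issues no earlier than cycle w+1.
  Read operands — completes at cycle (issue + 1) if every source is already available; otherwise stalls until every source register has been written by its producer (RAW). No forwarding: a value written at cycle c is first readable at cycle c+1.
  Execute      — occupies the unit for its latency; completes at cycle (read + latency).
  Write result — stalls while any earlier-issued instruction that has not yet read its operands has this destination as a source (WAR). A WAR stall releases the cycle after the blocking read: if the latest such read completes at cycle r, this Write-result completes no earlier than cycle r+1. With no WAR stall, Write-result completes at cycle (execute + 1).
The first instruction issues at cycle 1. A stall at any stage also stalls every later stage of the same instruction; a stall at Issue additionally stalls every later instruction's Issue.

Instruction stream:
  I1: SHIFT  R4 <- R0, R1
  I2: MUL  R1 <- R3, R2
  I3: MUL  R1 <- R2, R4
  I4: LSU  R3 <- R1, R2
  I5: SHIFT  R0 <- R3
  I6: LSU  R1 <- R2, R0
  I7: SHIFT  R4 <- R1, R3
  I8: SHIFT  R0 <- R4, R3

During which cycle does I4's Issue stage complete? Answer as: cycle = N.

cycle = 12

c1: issue I1 (SHIFT)
c2: I1 read-ops; issue I2 (MUL)
c3: I1 finished on SHIFT; I2 read-ops
c4: I1→R4
c9: I2 finished on MUL
c10: I2→R1
c11: issue I3 (MUL)
c12: I3 read-ops; issue I4 (LSU)
c13: issue I5 (SHIFT)
c18: I3 finished on MUL
c19: I3→R1
c20: I4 read-ops
c21: I4 finished on LSU
c22: I4→R3
c23: I5 read-ops; issue I6 (LSU)
c24: I5 finished on SHIFT
c25: I5→R0
c26: I6 read-ops; issue I7 (SHIFT)
c27: I6 finished on LSU
c28: I6→R1
c29: I7 read-ops
c30: I7 finished on SHIFT
c31: I7→R4
c32: issue I8 (SHIFT)
c33: I8 read-ops
c34: I8 finished on SHIFT
c35: I8→R0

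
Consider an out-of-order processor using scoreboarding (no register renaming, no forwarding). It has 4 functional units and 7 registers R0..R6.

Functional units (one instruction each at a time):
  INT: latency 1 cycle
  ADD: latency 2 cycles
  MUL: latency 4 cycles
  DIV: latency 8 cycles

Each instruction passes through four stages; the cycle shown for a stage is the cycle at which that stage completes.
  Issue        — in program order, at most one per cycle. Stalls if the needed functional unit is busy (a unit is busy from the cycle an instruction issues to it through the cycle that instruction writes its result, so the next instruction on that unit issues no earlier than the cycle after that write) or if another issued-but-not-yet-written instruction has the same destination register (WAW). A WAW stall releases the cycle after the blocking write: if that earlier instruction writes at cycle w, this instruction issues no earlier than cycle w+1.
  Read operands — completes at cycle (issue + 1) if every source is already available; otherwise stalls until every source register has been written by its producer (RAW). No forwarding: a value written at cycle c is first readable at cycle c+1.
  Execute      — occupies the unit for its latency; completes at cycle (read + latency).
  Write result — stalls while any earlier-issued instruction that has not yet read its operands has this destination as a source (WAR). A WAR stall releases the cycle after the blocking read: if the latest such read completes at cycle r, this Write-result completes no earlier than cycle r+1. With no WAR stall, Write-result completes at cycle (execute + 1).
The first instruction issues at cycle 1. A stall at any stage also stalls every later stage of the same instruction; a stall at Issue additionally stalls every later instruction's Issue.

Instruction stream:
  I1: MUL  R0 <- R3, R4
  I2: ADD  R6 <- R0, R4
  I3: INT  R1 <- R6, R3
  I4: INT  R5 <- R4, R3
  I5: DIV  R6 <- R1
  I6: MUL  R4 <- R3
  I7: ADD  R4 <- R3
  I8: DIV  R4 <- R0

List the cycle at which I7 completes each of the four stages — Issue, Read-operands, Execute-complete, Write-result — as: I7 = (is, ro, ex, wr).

I7 = (24, 25, 27, 28)

1) issue 1, read 2, done 6, write 7
2) issue 2, read 8, done 10, write 11  <RAW R0: wait I1 write@7>
3) issue 3, read 12, done 13, write 14  <RAW R6: wait I2 write@11>
4) issue 15, read 16, done 17, write 18  <struct: INT busy until I3 writes@14>
5) issue 16, read 17, done 25, write 26
6) issue 17, read 18, done 22, write 23
7) issue 24, read 25, done 27, write 28  <WAW R4: wait I6 write@23>
8) issue 29, read 30, done 38, write 39  <WAW R4: wait I7 write@28>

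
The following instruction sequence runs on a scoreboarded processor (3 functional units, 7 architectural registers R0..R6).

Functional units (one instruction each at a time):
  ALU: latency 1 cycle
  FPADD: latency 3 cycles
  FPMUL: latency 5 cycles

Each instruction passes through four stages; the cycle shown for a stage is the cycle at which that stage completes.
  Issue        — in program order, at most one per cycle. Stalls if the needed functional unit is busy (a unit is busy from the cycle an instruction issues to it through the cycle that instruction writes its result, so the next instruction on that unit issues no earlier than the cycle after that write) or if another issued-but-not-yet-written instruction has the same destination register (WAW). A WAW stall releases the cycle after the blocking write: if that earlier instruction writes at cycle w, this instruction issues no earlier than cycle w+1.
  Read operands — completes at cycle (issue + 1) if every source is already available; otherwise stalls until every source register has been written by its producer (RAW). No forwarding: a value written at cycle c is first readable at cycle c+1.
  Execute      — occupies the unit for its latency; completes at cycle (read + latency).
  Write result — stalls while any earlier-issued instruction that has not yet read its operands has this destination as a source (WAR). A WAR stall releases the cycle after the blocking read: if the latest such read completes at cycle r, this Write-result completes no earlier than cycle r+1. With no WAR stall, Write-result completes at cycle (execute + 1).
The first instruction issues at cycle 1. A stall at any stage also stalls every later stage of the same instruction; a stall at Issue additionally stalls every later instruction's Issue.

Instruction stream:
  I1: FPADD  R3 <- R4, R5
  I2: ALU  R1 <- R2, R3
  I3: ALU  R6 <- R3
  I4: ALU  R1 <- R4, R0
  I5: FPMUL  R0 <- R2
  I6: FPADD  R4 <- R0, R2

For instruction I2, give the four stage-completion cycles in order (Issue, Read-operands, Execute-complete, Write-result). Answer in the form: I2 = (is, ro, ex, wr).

I2 = (2, 7, 8, 9)

I1: IS=1 RO=2 EX=5 WR=6
I2: IS=2 RO=7 EX=8 WR=9  [RAW R3: wait I1 write@6]
I3: IS=10 RO=11 EX=12 WR=13  [struct: ALU busy until I2 writes@9]
I4: IS=14 RO=15 EX=16 WR=17  [struct: ALU busy until I3 writes@13]
I5: IS=15 RO=16 EX=21 WR=22
I6: IS=16 RO=23 EX=26 WR=27  [RAW R0: wait I5 write@22]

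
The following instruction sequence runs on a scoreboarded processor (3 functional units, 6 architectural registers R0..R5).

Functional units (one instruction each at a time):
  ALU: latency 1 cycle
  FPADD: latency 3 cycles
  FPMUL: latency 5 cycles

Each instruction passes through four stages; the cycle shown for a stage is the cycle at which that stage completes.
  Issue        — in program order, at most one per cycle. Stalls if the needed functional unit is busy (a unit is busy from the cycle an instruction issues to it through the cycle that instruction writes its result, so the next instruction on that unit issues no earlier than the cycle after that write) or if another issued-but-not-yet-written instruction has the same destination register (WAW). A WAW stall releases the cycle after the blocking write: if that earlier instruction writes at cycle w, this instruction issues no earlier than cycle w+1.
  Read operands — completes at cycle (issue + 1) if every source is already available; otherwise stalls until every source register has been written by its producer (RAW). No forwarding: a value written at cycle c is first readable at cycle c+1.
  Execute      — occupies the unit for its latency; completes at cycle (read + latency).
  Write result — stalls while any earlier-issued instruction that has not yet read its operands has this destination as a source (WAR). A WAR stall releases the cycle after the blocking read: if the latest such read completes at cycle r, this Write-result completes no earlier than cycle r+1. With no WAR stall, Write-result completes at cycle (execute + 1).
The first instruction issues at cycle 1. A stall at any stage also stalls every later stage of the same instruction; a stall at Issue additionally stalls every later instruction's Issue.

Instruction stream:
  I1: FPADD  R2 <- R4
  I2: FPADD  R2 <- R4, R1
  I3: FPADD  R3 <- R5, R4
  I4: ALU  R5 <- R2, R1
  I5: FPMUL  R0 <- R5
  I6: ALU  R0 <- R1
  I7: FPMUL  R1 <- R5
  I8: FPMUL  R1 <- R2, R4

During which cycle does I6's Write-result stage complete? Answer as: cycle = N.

cycle 1: I1→FPADD
cycle 2: I1 RO
cycle 5: I1 EX
cycle 6: I1 WR R2
cycle 7: I2→FPADD
cycle 8: I2 RO
cycle 11: I2 EX
cycle 12: I2 WR R2
cycle 13: I3→FPADD
cycle 14: I3 RO | I4→ALU
cycle 15: I4 RO | I5→FPMUL
cycle 16: I4 EX
cycle 17: I3 EX | I4 WR R5
cycle 18: I3 WR R3 | I5 RO
cycle 23: I5 EX
cycle 24: I5 WR R0
cycle 25: I6→ALU
cycle 26: I6 RO | I7→FPMUL
cycle 27: I6 EX | I7 RO
cycle 28: I6 WR R0
cycle 32: I7 EX
cycle 33: I7 WR R1
cycle 34: I8→FPMUL
cycle 35: I8 RO
cycle 40: I8 EX
cycle 41: I8 WR R1

cycle = 28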